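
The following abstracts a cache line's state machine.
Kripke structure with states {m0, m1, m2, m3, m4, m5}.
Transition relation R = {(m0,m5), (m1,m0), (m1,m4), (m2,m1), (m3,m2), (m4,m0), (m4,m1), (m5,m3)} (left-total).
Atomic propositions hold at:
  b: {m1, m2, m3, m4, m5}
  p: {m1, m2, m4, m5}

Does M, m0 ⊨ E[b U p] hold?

E[b U p]: least fixpoint, start Z0 = Sat(p) = {m1, m2, m4, m5}, add states in Sat(b) with some successor in Z. Z1 = {m1, m2, m3, m4, m5}; fixed.
Sat(E[b U p]) = {m1, m2, m3, m4, m5}
m0 ∉ Sat(E[b U p]) = {m1, m2, m3, m4, m5}, so the formula does not hold at m0.

No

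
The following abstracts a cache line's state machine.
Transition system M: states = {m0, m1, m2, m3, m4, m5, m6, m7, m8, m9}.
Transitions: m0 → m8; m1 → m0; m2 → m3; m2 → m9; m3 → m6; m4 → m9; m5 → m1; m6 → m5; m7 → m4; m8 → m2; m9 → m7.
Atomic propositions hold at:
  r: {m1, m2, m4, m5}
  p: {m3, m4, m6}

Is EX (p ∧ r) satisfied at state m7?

Yes

Sat(p ∧ r) = {m4}
Sat(EX (p ∧ r)) = {s : some successor in {m4}} = {m7}
m7 ∈ Sat(EX (p ∧ r)) = {m7}, so the formula holds at m7.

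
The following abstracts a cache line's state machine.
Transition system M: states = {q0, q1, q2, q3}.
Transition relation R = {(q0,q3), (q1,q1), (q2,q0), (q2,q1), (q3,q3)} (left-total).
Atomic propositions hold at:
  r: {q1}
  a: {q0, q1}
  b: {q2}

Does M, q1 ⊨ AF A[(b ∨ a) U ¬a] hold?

No

Sat(b ∨ a) = {q0, q1, q2}
Sat(¬a) = {q2, q3}
A[(b ∨ a) U ¬a]: least fixpoint, start Z0 = Sat(¬a) = {q2, q3}, add states in Sat(b ∨ a) with every successor in Z. Z1 = {q0, q2, q3}; fixed.
Sat(A[(b ∨ a) U ¬a]) = {q0, q2, q3}
AF A[(b ∨ a) U ¬a]: least fixpoint, start Z0 = {q0, q2, q3}, add states with every successor in Z. Already a fixed point.
Sat(AF A[(b ∨ a) U ¬a]) = {q0, q2, q3}
q1 ∉ Sat(AF A[(b ∨ a) U ¬a]) = {q0, q2, q3}, so the formula does not hold at q1.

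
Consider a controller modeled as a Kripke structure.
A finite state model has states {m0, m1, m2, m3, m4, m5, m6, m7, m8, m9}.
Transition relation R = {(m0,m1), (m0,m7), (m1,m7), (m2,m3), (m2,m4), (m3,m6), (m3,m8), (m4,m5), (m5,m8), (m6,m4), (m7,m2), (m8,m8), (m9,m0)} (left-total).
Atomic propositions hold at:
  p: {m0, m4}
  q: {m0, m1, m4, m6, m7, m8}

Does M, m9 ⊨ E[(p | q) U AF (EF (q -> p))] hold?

Yes

Sat(p | q) = {m0, m1, m4, m6, m7, m8}
Sat(q -> p) = {m0, m2, m3, m4, m5, m9}
EF (q -> p): least fixpoint, start Z0 = {m0, m2, m3, m4, m5, m9}, add states with some successor in Z. Z1 = {m0, m2, m3, m4, m5, m6, m7, m9}; Z2 = {m0, m1, m2, m3, m4, m5, m6, m7, m9}; fixed.
Sat(EF (q -> p)) = {m0, m1, m2, m3, m4, m5, m6, m7, m9}
AF (EF (q -> p)): least fixpoint, start Z0 = {m0, m1, m2, m3, m4, m5, m6, m7, m9}, add states with every successor in Z. Already a fixed point.
Sat(AF (EF (q -> p))) = {m0, m1, m2, m3, m4, m5, m6, m7, m9}
E[(p | q) U AF (EF (q -> p))]: least fixpoint, start Z0 = Sat(AF (EF (q -> p))) = {m0, m1, m2, m3, m4, m5, m6, m7, m9}, add states in Sat(p | q) with some successor in Z. Already a fixed point.
Sat(E[(p | q) U AF (EF (q -> p))]) = {m0, m1, m2, m3, m4, m5, m6, m7, m9}
m9 ∈ Sat(E[(p | q) U AF (EF (q -> p))]) = {m0, m1, m2, m3, m4, m5, m6, m7, m9}, so the formula holds at m9.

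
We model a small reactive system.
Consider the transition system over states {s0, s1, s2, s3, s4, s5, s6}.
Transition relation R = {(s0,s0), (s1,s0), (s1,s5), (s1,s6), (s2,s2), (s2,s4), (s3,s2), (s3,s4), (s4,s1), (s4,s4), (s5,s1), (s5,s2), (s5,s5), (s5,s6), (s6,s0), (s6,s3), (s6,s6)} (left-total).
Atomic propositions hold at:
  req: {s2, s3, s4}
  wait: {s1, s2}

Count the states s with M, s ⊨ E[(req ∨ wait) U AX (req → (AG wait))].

5

Sat(req ∨ wait) = {s1, s2, s3, s4}
AG wait: greatest fixpoint, start Z0 = {s1, s2}, keep only states in Sat with every successor in Z. Z1 = ∅; fixed.
Sat(AG wait) = ∅
Sat(req → (AG wait)) = {s0, s1, s5, s6}
Sat(AX (req → (AG wait))) = {s : every successor in {s0, s1, s5, s6}} = {s0, s1}
E[(req ∨ wait) U AX (req → (AG wait))]: least fixpoint, start Z0 = Sat(AX (req → (AG wait))) = {s0, s1}, add states in Sat(req ∨ wait) with some successor in Z. Z1 = {s0, s1, s4}; Z2 = {s0, s1, s2, s3, s4}; fixed.
Sat(E[(req ∨ wait) U AX (req → (AG wait))]) = {s0, s1, s2, s3, s4}
|Sat(E[(req ∨ wait) U AX (req → (AG wait))])| = |{s0, s1, s2, s3, s4}| = 5.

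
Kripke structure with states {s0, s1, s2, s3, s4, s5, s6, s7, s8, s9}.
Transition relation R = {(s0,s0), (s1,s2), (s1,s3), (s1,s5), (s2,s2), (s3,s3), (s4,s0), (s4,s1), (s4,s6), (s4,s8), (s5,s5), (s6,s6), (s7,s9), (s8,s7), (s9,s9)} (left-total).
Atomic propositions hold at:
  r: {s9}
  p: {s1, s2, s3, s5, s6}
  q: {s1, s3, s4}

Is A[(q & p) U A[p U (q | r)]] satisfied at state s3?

Sat(q & p) = {s1, s3}
Sat(q | r) = {s1, s3, s4, s9}
A[p U (q | r)]: least fixpoint, start Z0 = Sat((q | r)) = {s1, s3, s4, s9}, add states in Sat(p) with every successor in Z. Already a fixed point.
Sat(A[p U (q | r)]) = {s1, s3, s4, s9}
A[(q & p) U A[p U (q | r)]]: least fixpoint, start Z0 = Sat(A[p U (q | r)]) = {s1, s3, s4, s9}, add states in Sat(q & p) with every successor in Z. Already a fixed point.
Sat(A[(q & p) U A[p U (q | r)]]) = {s1, s3, s4, s9}
s3 ∈ Sat(A[(q & p) U A[p U (q | r)]]) = {s1, s3, s4, s9}, so the formula holds at s3.

Yes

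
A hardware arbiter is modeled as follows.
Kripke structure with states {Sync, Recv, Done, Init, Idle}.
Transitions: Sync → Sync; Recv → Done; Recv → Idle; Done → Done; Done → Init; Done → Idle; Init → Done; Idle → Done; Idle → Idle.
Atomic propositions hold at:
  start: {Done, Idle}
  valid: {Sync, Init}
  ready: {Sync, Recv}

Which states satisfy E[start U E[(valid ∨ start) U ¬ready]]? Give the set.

{Done, Init, Idle}

Sat(valid ∨ start) = {Sync, Done, Init, Idle}
Sat(¬ready) = {Done, Init, Idle}
E[(valid ∨ start) U ¬ready]: least fixpoint, start Z0 = Sat(¬ready) = {Done, Init, Idle}, add states in Sat(valid ∨ start) with some successor in Z. Already a fixed point.
Sat(E[(valid ∨ start) U ¬ready]) = {Done, Init, Idle}
E[start U E[(valid ∨ start) U ¬ready]]: least fixpoint, start Z0 = Sat(E[(valid ∨ start) U ¬ready]) = {Done, Init, Idle}, add states in Sat(start) with some successor in Z. Already a fixed point.
Sat(E[start U E[(valid ∨ start) U ¬ready]]) = {Done, Init, Idle}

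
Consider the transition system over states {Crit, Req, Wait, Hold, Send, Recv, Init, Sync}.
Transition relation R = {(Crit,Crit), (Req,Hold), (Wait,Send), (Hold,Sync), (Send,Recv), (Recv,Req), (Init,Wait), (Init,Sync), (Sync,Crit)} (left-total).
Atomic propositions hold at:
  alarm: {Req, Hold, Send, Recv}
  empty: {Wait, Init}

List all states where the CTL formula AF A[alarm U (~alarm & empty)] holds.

Sat(~alarm) = {Crit, Wait, Init, Sync}
Sat(~alarm & empty) = {Wait, Init}
A[alarm U (~alarm & empty)]: least fixpoint, start Z0 = Sat((~alarm & empty)) = {Wait, Init}, add states in Sat(alarm) with every successor in Z. Already a fixed point.
Sat(A[alarm U (~alarm & empty)]) = {Wait, Init}
AF A[alarm U (~alarm & empty)]: least fixpoint, start Z0 = {Wait, Init}, add states with every successor in Z. Already a fixed point.
Sat(AF A[alarm U (~alarm & empty)]) = {Wait, Init}

{Wait, Init}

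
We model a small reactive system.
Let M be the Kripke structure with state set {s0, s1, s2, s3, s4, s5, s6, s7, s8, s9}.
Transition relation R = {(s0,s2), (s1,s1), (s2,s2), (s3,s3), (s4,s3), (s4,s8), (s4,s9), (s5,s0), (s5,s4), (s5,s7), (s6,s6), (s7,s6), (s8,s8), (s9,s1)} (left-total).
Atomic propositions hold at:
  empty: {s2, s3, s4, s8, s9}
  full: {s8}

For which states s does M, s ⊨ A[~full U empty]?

Sat(~full) = {s0, s1, s2, s3, s4, s5, s6, s7, s9}
A[~full U empty]: least fixpoint, start Z0 = Sat(empty) = {s2, s3, s4, s8, s9}, add states in Sat(~full) with every successor in Z. Z1 = {s0, s2, s3, s4, s8, s9}; fixed.
Sat(A[~full U empty]) = {s0, s2, s3, s4, s8, s9}

{s0, s2, s3, s4, s8, s9}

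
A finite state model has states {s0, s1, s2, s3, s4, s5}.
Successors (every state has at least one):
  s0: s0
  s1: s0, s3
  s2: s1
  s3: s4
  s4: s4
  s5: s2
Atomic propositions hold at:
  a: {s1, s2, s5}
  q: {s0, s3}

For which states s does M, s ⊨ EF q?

{s0, s1, s2, s3, s5}

EF q: least fixpoint, start Z0 = {s0, s3}, add states with some successor in Z. Z1 = {s0, s1, s3}; Z2 = {s0, s1, s2, s3}; Z3 = {s0, s1, s2, s3, s5}; fixed.
Sat(EF q) = {s0, s1, s2, s3, s5}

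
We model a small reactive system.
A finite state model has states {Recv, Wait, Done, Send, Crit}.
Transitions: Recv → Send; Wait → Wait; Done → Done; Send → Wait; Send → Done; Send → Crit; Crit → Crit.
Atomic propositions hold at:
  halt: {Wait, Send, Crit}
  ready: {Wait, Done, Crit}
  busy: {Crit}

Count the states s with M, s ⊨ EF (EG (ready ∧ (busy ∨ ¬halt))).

4

Sat(¬halt) = {Recv, Done}
Sat(busy ∨ ¬halt) = {Recv, Done, Crit}
Sat(ready ∧ (busy ∨ ¬halt)) = {Done, Crit}
EG (ready ∧ (busy ∨ ¬halt)): greatest fixpoint, start Z0 = {Done, Crit}, keep only states in Sat with some successor in Z. Already a fixed point.
Sat(EG (ready ∧ (busy ∨ ¬halt))) = {Done, Crit}
EF (EG (ready ∧ (busy ∨ ¬halt))): least fixpoint, start Z0 = {Done, Crit}, add states with some successor in Z. Z1 = {Done, Send, Crit}; Z2 = {Recv, Done, Send, Crit}; fixed.
Sat(EF (EG (ready ∧ (busy ∨ ¬halt)))) = {Recv, Done, Send, Crit}
|Sat(EF (EG (ready ∧ (busy ∨ ¬halt))))| = |{Recv, Done, Send, Crit}| = 4.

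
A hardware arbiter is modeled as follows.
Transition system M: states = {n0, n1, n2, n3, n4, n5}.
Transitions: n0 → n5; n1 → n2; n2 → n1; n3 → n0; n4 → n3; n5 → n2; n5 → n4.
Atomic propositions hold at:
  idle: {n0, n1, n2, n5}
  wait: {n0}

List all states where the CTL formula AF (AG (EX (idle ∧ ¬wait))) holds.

Sat(¬wait) = {n1, n2, n3, n4, n5}
Sat(idle ∧ ¬wait) = {n1, n2, n5}
Sat(EX (idle ∧ ¬wait)) = {s : some successor in {n1, n2, n5}} = {n0, n1, n2, n5}
AG (EX (idle ∧ ¬wait)): greatest fixpoint, start Z0 = {n0, n1, n2, n5}, keep only states in Sat with every successor in Z. Z1 = {n0, n1, n2}; Z2 = {n1, n2}; fixed.
Sat(AG (EX (idle ∧ ¬wait))) = {n1, n2}
AF (AG (EX (idle ∧ ¬wait))): least fixpoint, start Z0 = {n1, n2}, add states with every successor in Z. Already a fixed point.
Sat(AF (AG (EX (idle ∧ ¬wait)))) = {n1, n2}

{n1, n2}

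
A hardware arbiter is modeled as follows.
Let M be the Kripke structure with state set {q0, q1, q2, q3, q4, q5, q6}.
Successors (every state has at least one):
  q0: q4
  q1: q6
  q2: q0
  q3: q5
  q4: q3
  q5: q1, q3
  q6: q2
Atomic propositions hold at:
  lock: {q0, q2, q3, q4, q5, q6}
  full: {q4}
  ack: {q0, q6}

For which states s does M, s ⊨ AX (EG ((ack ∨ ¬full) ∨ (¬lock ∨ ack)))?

{q3, q4}

Sat(¬full) = {q0, q1, q2, q3, q5, q6}
Sat(ack ∨ ¬full) = {q0, q1, q2, q3, q5, q6}
Sat(¬lock) = {q1}
Sat(¬lock ∨ ack) = {q0, q1, q6}
Sat((ack ∨ ¬full) ∨ (¬lock ∨ ack)) = {q0, q1, q2, q3, q5, q6}
EG ((ack ∨ ¬full) ∨ (¬lock ∨ ack)): greatest fixpoint, start Z0 = {q0, q1, q2, q3, q5, q6}, keep only states in Sat with some successor in Z. Z1 = {q1, q2, q3, q5, q6}; Z2 = {q1, q3, q5, q6}; Z3 = {q1, q3, q5}; Z4 = {q3, q5}; fixed.
Sat(EG ((ack ∨ ¬full) ∨ (¬lock ∨ ack))) = {q3, q5}
Sat(AX (EG ((ack ∨ ¬full) ∨ (¬lock ∨ ack)))) = {s : every successor in {q3, q5}} = {q3, q4}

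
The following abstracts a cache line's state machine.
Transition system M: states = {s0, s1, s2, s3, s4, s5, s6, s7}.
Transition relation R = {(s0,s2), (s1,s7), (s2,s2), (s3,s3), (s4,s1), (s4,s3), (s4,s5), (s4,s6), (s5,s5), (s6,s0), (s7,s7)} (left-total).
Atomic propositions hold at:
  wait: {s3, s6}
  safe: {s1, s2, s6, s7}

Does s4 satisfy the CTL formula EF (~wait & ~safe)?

Sat(~wait) = {s0, s1, s2, s4, s5, s7}
Sat(~safe) = {s0, s3, s4, s5}
Sat(~wait & ~safe) = {s0, s4, s5}
EF (~wait & ~safe): least fixpoint, start Z0 = {s0, s4, s5}, add states with some successor in Z. Z1 = {s0, s4, s5, s6}; fixed.
Sat(EF (~wait & ~safe)) = {s0, s4, s5, s6}
s4 ∈ Sat(EF (~wait & ~safe)) = {s0, s4, s5, s6}, so the formula holds at s4.

Yes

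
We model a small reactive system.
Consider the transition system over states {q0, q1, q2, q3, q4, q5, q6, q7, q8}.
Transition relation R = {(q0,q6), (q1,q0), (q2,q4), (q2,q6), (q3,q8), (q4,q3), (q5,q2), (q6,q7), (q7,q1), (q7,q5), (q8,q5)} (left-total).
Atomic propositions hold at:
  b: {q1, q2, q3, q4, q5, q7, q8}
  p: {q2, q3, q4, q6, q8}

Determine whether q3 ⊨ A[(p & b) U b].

Sat(p & b) = {q2, q3, q4, q8}
A[(p & b) U b]: least fixpoint, start Z0 = Sat(b) = {q1, q2, q3, q4, q5, q7, q8}, add states in Sat(p & b) with every successor in Z. Already a fixed point.
Sat(A[(p & b) U b]) = {q1, q2, q3, q4, q5, q7, q8}
q3 ∈ Sat(A[(p & b) U b]) = {q1, q2, q3, q4, q5, q7, q8}, so the formula holds at q3.

Yes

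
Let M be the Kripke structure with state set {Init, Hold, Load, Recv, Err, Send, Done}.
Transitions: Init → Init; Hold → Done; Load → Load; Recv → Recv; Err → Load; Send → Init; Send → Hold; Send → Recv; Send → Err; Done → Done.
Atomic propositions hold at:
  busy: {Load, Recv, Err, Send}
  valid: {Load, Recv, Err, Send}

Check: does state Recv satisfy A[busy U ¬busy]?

No

Sat(¬busy) = {Init, Hold, Done}
A[busy U ¬busy]: least fixpoint, start Z0 = Sat(¬busy) = {Init, Hold, Done}, add states in Sat(busy) with every successor in Z. Already a fixed point.
Sat(A[busy U ¬busy]) = {Init, Hold, Done}
Recv ∉ Sat(A[busy U ¬busy]) = {Init, Hold, Done}, so the formula does not hold at Recv.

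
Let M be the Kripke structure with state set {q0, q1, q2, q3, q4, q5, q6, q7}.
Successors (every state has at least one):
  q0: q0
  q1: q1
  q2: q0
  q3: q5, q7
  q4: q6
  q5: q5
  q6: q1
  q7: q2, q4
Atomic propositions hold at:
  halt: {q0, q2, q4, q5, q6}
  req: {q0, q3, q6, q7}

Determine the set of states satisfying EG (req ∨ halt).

Sat(req ∨ halt) = {q0, q2, q3, q4, q5, q6, q7}
EG (req ∨ halt): greatest fixpoint, start Z0 = {q0, q2, q3, q4, q5, q6, q7}, keep only states in Sat with some successor in Z. Z1 = {q0, q2, q3, q4, q5, q7}; Z2 = {q0, q2, q3, q5, q7}; fixed.
Sat(EG (req ∨ halt)) = {q0, q2, q3, q5, q7}

{q0, q2, q3, q5, q7}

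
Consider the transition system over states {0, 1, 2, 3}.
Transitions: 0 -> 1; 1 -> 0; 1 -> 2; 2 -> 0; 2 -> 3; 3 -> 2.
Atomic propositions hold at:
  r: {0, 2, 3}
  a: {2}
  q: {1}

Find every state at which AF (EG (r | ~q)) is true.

Sat(~q) = {0, 2, 3}
Sat(r | ~q) = {0, 2, 3}
EG (r | ~q): greatest fixpoint, start Z0 = {0, 2, 3}, keep only states in Sat with some successor in Z. Z1 = {2, 3}; fixed.
Sat(EG (r | ~q)) = {2, 3}
AF (EG (r | ~q)): least fixpoint, start Z0 = {2, 3}, add states with every successor in Z. Already a fixed point.
Sat(AF (EG (r | ~q))) = {2, 3}

{2, 3}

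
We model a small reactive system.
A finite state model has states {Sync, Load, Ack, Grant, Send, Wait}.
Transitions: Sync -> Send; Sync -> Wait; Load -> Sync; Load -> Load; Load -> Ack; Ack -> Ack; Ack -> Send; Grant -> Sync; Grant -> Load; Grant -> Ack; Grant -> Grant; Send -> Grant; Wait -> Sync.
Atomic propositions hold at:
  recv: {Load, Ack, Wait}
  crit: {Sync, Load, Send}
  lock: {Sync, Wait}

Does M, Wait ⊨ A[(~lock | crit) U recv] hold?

Sat(~lock) = {Load, Ack, Grant, Send}
Sat(~lock | crit) = {Sync, Load, Ack, Grant, Send}
A[(~lock | crit) U recv]: least fixpoint, start Z0 = Sat(recv) = {Load, Ack, Wait}, add states in Sat(~lock | crit) with every successor in Z. Already a fixed point.
Sat(A[(~lock | crit) U recv]) = {Load, Ack, Wait}
Wait ∈ Sat(A[(~lock | crit) U recv]) = {Load, Ack, Wait}, so the formula holds at Wait.

Yes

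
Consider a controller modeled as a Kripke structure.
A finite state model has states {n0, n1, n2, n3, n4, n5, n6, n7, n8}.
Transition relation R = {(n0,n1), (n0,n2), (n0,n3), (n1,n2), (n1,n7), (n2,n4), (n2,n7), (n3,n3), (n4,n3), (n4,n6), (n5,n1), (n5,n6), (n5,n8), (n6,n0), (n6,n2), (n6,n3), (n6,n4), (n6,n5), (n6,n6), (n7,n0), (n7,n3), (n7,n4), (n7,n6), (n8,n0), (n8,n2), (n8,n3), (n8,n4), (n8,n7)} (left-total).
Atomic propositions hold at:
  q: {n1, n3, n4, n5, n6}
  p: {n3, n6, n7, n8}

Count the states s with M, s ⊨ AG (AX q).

1

Sat(AX q) = {s : every successor in {n1, n3, n4, n5, n6}} = {n3, n4}
AG (AX q): greatest fixpoint, start Z0 = {n3, n4}, keep only states in Sat with every successor in Z. Z1 = {n3}; fixed.
Sat(AG (AX q)) = {n3}
|Sat(AG (AX q))| = |{n3}| = 1.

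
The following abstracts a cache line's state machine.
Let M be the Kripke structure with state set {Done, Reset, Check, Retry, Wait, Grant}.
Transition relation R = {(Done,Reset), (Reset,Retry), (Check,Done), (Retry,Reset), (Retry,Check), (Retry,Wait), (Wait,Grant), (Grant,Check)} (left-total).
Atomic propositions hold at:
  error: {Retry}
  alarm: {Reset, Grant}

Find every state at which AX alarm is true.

{Done, Wait}

Sat(AX alarm) = {s : every successor in {Reset, Grant}} = {Done, Wait}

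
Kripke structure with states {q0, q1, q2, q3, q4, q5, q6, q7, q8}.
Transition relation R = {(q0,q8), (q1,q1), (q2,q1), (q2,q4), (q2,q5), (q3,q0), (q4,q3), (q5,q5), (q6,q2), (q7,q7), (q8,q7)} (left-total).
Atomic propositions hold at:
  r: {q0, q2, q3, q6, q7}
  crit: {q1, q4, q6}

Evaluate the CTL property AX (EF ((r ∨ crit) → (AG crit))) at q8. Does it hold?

Sat(r ∨ crit) = {q0, q1, q2, q3, q4, q6, q7}
AG crit: greatest fixpoint, start Z0 = {q1, q4, q6}, keep only states in Sat with every successor in Z. Z1 = {q1}; fixed.
Sat(AG crit) = {q1}
Sat((r ∨ crit) → (AG crit)) = {q1, q5, q8}
EF ((r ∨ crit) → (AG crit)): least fixpoint, start Z0 = {q1, q5, q8}, add states with some successor in Z. Z1 = {q0, q1, q2, q5, q8}; Z2 = {q0, q1, q2, q3, q5, q6, q8}; Z3 = {q0, q1, q2, q3, q4, q5, q6, q8}; fixed.
Sat(EF ((r ∨ crit) → (AG crit))) = {q0, q1, q2, q3, q4, q5, q6, q8}
Sat(AX (EF ((r ∨ crit) → (AG crit)))) = {s : every successor in {q0, q1, q2, q3, q4, q5, q6, q8}} = {q0, q1, q2, q3, q4, q5, q6}
q8 ∉ Sat(AX (EF ((r ∨ crit) → (AG crit)))) = {q0, q1, q2, q3, q4, q5, q6}, so the formula does not hold at q8.

No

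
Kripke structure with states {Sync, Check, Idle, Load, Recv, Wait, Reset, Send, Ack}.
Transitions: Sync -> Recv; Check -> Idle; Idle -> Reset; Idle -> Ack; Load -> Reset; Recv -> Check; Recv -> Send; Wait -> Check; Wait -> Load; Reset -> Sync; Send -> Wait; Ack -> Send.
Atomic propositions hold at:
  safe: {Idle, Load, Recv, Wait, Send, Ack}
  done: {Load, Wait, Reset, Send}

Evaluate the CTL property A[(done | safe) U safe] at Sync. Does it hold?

Sat(done | safe) = {Idle, Load, Recv, Wait, Reset, Send, Ack}
A[(done | safe) U safe]: least fixpoint, start Z0 = Sat(safe) = {Idle, Load, Recv, Wait, Send, Ack}, add states in Sat(done | safe) with every successor in Z. Already a fixed point.
Sat(A[(done | safe) U safe]) = {Idle, Load, Recv, Wait, Send, Ack}
Sync ∉ Sat(A[(done | safe) U safe]) = {Idle, Load, Recv, Wait, Send, Ack}, so the formula does not hold at Sync.

No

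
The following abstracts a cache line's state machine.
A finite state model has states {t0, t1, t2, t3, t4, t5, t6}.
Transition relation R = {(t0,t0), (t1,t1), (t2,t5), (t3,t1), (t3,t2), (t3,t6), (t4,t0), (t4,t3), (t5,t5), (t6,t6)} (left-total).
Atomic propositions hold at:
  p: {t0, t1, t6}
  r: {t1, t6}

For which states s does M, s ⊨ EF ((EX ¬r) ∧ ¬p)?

Sat(¬r) = {t0, t2, t3, t4, t5}
Sat(EX ¬r) = {s : some successor in {t0, t2, t3, t4, t5}} = {t0, t2, t3, t4, t5}
Sat(¬p) = {t2, t3, t4, t5}
Sat((EX ¬r) ∧ ¬p) = {t2, t3, t4, t5}
EF ((EX ¬r) ∧ ¬p): least fixpoint, start Z0 = {t2, t3, t4, t5}, add states with some successor in Z. Already a fixed point.
Sat(EF ((EX ¬r) ∧ ¬p)) = {t2, t3, t4, t5}

{t2, t3, t4, t5}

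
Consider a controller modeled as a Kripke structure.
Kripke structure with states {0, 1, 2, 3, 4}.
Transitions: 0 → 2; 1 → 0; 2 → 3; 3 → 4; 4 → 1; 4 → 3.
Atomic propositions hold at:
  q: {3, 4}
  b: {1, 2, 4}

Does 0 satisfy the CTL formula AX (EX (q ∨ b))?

Yes

Sat(q ∨ b) = {1, 2, 3, 4}
Sat(EX (q ∨ b)) = {s : some successor in {1, 2, 3, 4}} = {0, 2, 3, 4}
Sat(AX (EX (q ∨ b))) = {s : every successor in {0, 2, 3, 4}} = {0, 1, 2, 3}
0 ∈ Sat(AX (EX (q ∨ b))) = {0, 1, 2, 3}, so the formula holds at 0.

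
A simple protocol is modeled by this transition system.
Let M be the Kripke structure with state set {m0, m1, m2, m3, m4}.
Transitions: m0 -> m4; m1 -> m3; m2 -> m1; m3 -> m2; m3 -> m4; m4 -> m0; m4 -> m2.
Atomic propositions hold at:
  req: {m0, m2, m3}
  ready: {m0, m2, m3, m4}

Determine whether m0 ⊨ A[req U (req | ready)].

Sat(req | ready) = {m0, m2, m3, m4}
A[req U (req | ready)]: least fixpoint, start Z0 = Sat((req | ready)) = {m0, m2, m3, m4}, add states in Sat(req) with every successor in Z. Already a fixed point.
Sat(A[req U (req | ready)]) = {m0, m2, m3, m4}
m0 ∈ Sat(A[req U (req | ready)]) = {m0, m2, m3, m4}, so the formula holds at m0.

Yes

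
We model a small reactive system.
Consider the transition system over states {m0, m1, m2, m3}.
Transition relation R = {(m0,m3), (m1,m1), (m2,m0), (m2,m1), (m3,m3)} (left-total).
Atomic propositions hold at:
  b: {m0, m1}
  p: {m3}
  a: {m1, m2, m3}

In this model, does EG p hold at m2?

EG p: greatest fixpoint, start Z0 = {m3}, keep only states in Sat with some successor in Z. Already a fixed point.
Sat(EG p) = {m3}
m2 ∉ Sat(EG p) = {m3}, so the formula does not hold at m2.

No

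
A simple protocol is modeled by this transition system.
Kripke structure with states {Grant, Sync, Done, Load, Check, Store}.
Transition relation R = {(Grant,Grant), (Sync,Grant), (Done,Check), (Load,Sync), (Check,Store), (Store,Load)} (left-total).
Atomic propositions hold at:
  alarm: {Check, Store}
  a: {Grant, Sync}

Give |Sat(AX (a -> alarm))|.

Sat(a -> alarm) = {Done, Load, Check, Store}
Sat(AX (a -> alarm)) = {s : every successor in {Done, Load, Check, Store}} = {Done, Check, Store}
|Sat(AX (a -> alarm))| = |{Done, Check, Store}| = 3.

3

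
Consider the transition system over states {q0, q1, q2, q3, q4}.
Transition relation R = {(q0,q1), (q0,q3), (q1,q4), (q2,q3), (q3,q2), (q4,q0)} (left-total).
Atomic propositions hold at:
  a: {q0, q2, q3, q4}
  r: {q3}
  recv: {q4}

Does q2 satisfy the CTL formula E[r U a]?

E[r U a]: least fixpoint, start Z0 = Sat(a) = {q0, q2, q3, q4}, add states in Sat(r) with some successor in Z. Already a fixed point.
Sat(E[r U a]) = {q0, q2, q3, q4}
q2 ∈ Sat(E[r U a]) = {q0, q2, q3, q4}, so the formula holds at q2.

Yes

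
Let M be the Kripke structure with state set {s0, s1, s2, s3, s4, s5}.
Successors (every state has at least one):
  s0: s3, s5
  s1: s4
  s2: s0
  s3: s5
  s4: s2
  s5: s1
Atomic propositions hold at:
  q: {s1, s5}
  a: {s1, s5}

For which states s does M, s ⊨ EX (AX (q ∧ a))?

Sat(q ∧ a) = {s1, s5}
Sat(AX (q ∧ a)) = {s : every successor in {s1, s5}} = {s3, s5}
Sat(EX (AX (q ∧ a))) = {s : some successor in {s3, s5}} = {s0, s3}

{s0, s3}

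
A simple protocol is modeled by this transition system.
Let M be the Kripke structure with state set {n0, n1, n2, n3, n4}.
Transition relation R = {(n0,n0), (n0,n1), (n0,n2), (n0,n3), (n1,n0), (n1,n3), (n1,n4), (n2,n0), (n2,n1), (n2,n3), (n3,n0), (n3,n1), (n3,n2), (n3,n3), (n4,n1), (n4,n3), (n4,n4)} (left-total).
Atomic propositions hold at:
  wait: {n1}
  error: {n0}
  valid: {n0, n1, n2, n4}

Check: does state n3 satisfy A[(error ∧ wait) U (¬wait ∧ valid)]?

Sat(error ∧ wait) = ∅
Sat(¬wait) = {n0, n2, n3, n4}
Sat(¬wait ∧ valid) = {n0, n2, n4}
A[(error ∧ wait) U (¬wait ∧ valid)]: least fixpoint, start Z0 = Sat((¬wait ∧ valid)) = {n0, n2, n4}, add states in Sat(error ∧ wait) with every successor in Z. Already a fixed point.
Sat(A[(error ∧ wait) U (¬wait ∧ valid)]) = {n0, n2, n4}
n3 ∉ Sat(A[(error ∧ wait) U (¬wait ∧ valid)]) = {n0, n2, n4}, so the formula does not hold at n3.

No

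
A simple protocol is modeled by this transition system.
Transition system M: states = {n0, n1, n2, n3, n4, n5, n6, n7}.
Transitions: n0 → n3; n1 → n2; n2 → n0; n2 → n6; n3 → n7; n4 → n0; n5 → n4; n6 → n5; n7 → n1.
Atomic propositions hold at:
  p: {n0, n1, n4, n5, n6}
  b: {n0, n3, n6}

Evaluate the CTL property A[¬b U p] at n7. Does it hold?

Sat(¬b) = {n1, n2, n4, n5, n7}
A[¬b U p]: least fixpoint, start Z0 = Sat(p) = {n0, n1, n4, n5, n6}, add states in Sat(¬b) with every successor in Z. Z1 = {n0, n1, n2, n4, n5, n6, n7}; fixed.
Sat(A[¬b U p]) = {n0, n1, n2, n4, n5, n6, n7}
n7 ∈ Sat(A[¬b U p]) = {n0, n1, n2, n4, n5, n6, n7}, so the formula holds at n7.

Yes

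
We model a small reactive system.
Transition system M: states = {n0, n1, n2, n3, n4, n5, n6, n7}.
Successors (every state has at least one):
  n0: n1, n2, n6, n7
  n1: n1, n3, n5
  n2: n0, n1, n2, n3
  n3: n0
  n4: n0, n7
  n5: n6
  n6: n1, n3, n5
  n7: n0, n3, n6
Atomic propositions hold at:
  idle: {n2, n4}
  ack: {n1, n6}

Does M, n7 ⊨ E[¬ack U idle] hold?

Yes

Sat(¬ack) = {n0, n2, n3, n4, n5, n7}
E[¬ack U idle]: least fixpoint, start Z0 = Sat(idle) = {n2, n4}, add states in Sat(¬ack) with some successor in Z. Z1 = {n0, n2, n4}; Z2 = {n0, n2, n3, n4, n7}; fixed.
Sat(E[¬ack U idle]) = {n0, n2, n3, n4, n7}
n7 ∈ Sat(E[¬ack U idle]) = {n0, n2, n3, n4, n7}, so the formula holds at n7.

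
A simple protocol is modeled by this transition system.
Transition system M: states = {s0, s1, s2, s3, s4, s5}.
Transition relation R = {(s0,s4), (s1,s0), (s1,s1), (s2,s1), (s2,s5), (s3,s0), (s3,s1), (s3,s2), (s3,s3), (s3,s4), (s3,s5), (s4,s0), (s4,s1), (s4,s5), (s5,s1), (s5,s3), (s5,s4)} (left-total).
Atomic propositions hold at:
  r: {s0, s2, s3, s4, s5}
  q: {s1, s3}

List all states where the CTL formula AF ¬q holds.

{s0, s2, s4, s5}

Sat(¬q) = {s0, s2, s4, s5}
AF ¬q: least fixpoint, start Z0 = {s0, s2, s4, s5}, add states with every successor in Z. Already a fixed point.
Sat(AF ¬q) = {s0, s2, s4, s5}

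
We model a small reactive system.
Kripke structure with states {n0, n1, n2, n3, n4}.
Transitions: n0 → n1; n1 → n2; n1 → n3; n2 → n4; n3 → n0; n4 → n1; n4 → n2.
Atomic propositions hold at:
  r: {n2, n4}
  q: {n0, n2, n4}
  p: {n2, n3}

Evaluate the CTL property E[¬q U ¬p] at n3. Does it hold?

Sat(¬q) = {n1, n3}
Sat(¬p) = {n0, n1, n4}
E[¬q U ¬p]: least fixpoint, start Z0 = Sat(¬p) = {n0, n1, n4}, add states in Sat(¬q) with some successor in Z. Z1 = {n0, n1, n3, n4}; fixed.
Sat(E[¬q U ¬p]) = {n0, n1, n3, n4}
n3 ∈ Sat(E[¬q U ¬p]) = {n0, n1, n3, n4}, so the formula holds at n3.

Yes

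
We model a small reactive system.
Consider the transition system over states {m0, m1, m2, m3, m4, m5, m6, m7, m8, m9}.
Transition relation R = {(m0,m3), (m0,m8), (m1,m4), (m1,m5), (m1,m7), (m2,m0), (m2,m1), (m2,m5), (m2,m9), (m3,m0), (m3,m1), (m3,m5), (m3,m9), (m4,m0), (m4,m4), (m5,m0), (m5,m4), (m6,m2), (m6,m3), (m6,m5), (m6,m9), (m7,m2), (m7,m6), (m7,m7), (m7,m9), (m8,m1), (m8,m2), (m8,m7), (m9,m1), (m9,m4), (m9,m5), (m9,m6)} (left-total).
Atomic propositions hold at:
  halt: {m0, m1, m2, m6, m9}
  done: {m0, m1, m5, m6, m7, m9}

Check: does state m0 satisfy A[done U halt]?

Yes

A[done U halt]: least fixpoint, start Z0 = Sat(halt) = {m0, m1, m2, m6, m9}, add states in Sat(done) with every successor in Z. Already a fixed point.
Sat(A[done U halt]) = {m0, m1, m2, m6, m9}
m0 ∈ Sat(A[done U halt]) = {m0, m1, m2, m6, m9}, so the formula holds at m0.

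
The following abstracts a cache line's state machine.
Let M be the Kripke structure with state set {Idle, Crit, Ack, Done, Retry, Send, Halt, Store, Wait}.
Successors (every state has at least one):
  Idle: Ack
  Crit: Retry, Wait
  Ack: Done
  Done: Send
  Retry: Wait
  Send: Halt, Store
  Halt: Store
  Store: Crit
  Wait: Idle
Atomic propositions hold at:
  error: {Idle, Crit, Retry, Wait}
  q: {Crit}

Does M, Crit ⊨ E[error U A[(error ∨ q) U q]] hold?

Yes

Sat(error ∨ q) = {Idle, Crit, Retry, Wait}
A[(error ∨ q) U q]: least fixpoint, start Z0 = Sat(q) = {Crit}, add states in Sat(error ∨ q) with every successor in Z. Already a fixed point.
Sat(A[(error ∨ q) U q]) = {Crit}
E[error U A[(error ∨ q) U q]]: least fixpoint, start Z0 = Sat(A[(error ∨ q) U q]) = {Crit}, add states in Sat(error) with some successor in Z. Already a fixed point.
Sat(E[error U A[(error ∨ q) U q]]) = {Crit}
Crit ∈ Sat(E[error U A[(error ∨ q) U q]]) = {Crit}, so the formula holds at Crit.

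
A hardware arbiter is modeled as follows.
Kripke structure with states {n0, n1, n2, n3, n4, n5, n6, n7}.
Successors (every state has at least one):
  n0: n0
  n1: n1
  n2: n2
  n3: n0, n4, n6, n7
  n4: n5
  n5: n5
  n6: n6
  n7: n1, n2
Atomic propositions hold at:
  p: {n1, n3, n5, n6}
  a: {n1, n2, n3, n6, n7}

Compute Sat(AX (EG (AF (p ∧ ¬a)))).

Sat(¬a) = {n0, n4, n5}
Sat(p ∧ ¬a) = {n5}
AF (p ∧ ¬a): least fixpoint, start Z0 = {n5}, add states with every successor in Z. Z1 = {n4, n5}; fixed.
Sat(AF (p ∧ ¬a)) = {n4, n5}
EG (AF (p ∧ ¬a)): greatest fixpoint, start Z0 = {n4, n5}, keep only states in Sat with some successor in Z. Already a fixed point.
Sat(EG (AF (p ∧ ¬a))) = {n4, n5}
Sat(AX (EG (AF (p ∧ ¬a)))) = {s : every successor in {n4, n5}} = {n4, n5}

{n4, n5}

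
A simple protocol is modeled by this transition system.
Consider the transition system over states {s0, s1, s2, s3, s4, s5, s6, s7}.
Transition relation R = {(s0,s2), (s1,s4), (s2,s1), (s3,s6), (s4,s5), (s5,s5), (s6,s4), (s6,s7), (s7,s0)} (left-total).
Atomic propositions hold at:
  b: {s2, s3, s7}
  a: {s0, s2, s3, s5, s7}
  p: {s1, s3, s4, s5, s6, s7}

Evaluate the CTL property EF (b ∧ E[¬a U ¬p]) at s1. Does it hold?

No

Sat(¬a) = {s1, s4, s6}
Sat(¬p) = {s0, s2}
E[¬a U ¬p]: least fixpoint, start Z0 = Sat(¬p) = {s0, s2}, add states in Sat(¬a) with some successor in Z. Already a fixed point.
Sat(E[¬a U ¬p]) = {s0, s2}
Sat(b ∧ E[¬a U ¬p]) = {s2}
EF (b ∧ E[¬a U ¬p]): least fixpoint, start Z0 = {s2}, add states with some successor in Z. Z1 = {s0, s2}; Z2 = {s0, s2, s7}; Z3 = {s0, s2, s6, s7}; Z4 = {s0, s2, s3, s6, s7}; fixed.
Sat(EF (b ∧ E[¬a U ¬p])) = {s0, s2, s3, s6, s7}
s1 ∉ Sat(EF (b ∧ E[¬a U ¬p])) = {s0, s2, s3, s6, s7}, so the formula does not hold at s1.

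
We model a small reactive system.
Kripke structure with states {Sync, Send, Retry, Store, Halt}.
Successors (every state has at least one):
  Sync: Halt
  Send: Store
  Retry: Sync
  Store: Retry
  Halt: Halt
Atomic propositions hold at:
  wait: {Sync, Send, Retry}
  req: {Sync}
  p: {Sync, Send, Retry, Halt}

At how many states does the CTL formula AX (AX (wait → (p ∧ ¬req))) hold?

4

Sat(¬req) = {Send, Retry, Store, Halt}
Sat(p ∧ ¬req) = {Send, Retry, Halt}
Sat(wait → (p ∧ ¬req)) = {Send, Retry, Store, Halt}
Sat(AX (wait → (p ∧ ¬req))) = {s : every successor in {Send, Retry, Store, Halt}} = {Sync, Send, Store, Halt}
Sat(AX (AX (wait → (p ∧ ¬req)))) = {s : every successor in {Sync, Send, Store, Halt}} = {Sync, Send, Retry, Halt}
|Sat(AX (AX (wait → (p ∧ ¬req))))| = |{Sync, Send, Retry, Halt}| = 4.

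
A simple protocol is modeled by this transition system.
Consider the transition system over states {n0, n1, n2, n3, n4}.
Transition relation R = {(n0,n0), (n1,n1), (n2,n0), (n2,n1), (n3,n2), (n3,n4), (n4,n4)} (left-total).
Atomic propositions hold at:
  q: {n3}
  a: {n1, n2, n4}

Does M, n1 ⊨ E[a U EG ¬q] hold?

Sat(¬q) = {n0, n1, n2, n4}
EG ¬q: greatest fixpoint, start Z0 = {n0, n1, n2, n4}, keep only states in Sat with some successor in Z. Already a fixed point.
Sat(EG ¬q) = {n0, n1, n2, n4}
E[a U EG ¬q]: least fixpoint, start Z0 = Sat(EG ¬q) = {n0, n1, n2, n4}, add states in Sat(a) with some successor in Z. Already a fixed point.
Sat(E[a U EG ¬q]) = {n0, n1, n2, n4}
n1 ∈ Sat(E[a U EG ¬q]) = {n0, n1, n2, n4}, so the formula holds at n1.

Yes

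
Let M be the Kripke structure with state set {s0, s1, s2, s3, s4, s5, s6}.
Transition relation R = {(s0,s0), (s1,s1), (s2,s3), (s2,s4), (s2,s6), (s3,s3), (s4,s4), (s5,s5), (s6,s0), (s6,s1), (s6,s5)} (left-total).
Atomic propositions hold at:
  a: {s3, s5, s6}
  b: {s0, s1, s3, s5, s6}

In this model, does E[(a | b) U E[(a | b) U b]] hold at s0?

Yes

Sat(a | b) = {s0, s1, s3, s5, s6}
E[(a | b) U b]: least fixpoint, start Z0 = Sat(b) = {s0, s1, s3, s5, s6}, add states in Sat(a | b) with some successor in Z. Already a fixed point.
Sat(E[(a | b) U b]) = {s0, s1, s3, s5, s6}
E[(a | b) U E[(a | b) U b]]: least fixpoint, start Z0 = Sat(E[(a | b) U b]) = {s0, s1, s3, s5, s6}, add states in Sat(a | b) with some successor in Z. Already a fixed point.
Sat(E[(a | b) U E[(a | b) U b]]) = {s0, s1, s3, s5, s6}
s0 ∈ Sat(E[(a | b) U E[(a | b) U b]]) = {s0, s1, s3, s5, s6}, so the formula holds at s0.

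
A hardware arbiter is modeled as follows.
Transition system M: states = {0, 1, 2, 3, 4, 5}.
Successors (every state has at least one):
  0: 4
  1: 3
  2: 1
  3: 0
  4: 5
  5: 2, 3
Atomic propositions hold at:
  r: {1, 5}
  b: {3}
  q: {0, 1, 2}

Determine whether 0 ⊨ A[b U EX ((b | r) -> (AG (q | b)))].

Sat(b | r) = {1, 3, 5}
Sat(q | b) = {0, 1, 2, 3}
AG (q | b): greatest fixpoint, start Z0 = {0, 1, 2, 3}, keep only states in Sat with every successor in Z. Z1 = {1, 2, 3}; Z2 = {1, 2}; Z3 = {2}; Z4 = ∅; fixed.
Sat(AG (q | b)) = ∅
Sat((b | r) -> (AG (q | b))) = {0, 2, 4}
Sat(EX ((b | r) -> (AG (q | b)))) = {s : some successor in {0, 2, 4}} = {0, 3, 5}
A[b U EX ((b | r) -> (AG (q | b)))]: least fixpoint, start Z0 = Sat(EX ((b | r) -> (AG (q | b)))) = {0, 3, 5}, add states in Sat(b) with every successor in Z. Already a fixed point.
Sat(A[b U EX ((b | r) -> (AG (q | b)))]) = {0, 3, 5}
0 ∈ Sat(A[b U EX ((b | r) -> (AG (q | b)))]) = {0, 3, 5}, so the formula holds at 0.

Yes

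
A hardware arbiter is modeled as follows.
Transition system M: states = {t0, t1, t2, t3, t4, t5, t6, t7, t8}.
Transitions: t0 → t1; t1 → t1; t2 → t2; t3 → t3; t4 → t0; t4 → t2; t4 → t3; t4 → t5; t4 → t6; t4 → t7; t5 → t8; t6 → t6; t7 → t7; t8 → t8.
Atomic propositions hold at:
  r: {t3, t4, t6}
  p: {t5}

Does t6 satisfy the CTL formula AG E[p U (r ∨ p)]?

Yes

Sat(r ∨ p) = {t3, t4, t5, t6}
E[p U (r ∨ p)]: least fixpoint, start Z0 = Sat((r ∨ p)) = {t3, t4, t5, t6}, add states in Sat(p) with some successor in Z. Already a fixed point.
Sat(E[p U (r ∨ p)]) = {t3, t4, t5, t6}
AG E[p U (r ∨ p)]: greatest fixpoint, start Z0 = {t3, t4, t5, t6}, keep only states in Sat with every successor in Z. Z1 = {t3, t6}; fixed.
Sat(AG E[p U (r ∨ p)]) = {t3, t6}
t6 ∈ Sat(AG E[p U (r ∨ p)]) = {t3, t6}, so the formula holds at t6.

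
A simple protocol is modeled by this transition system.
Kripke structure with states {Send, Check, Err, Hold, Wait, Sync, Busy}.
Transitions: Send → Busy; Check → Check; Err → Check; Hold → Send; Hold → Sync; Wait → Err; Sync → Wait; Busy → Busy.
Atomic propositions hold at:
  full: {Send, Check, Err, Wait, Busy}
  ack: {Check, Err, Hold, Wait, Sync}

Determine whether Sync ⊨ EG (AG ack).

AG ack: greatest fixpoint, start Z0 = {Check, Err, Hold, Wait, Sync}, keep only states in Sat with every successor in Z. Z1 = {Check, Err, Wait, Sync}; fixed.
Sat(AG ack) = {Check, Err, Wait, Sync}
EG (AG ack): greatest fixpoint, start Z0 = {Check, Err, Wait, Sync}, keep only states in Sat with some successor in Z. Already a fixed point.
Sat(EG (AG ack)) = {Check, Err, Wait, Sync}
Sync ∈ Sat(EG (AG ack)) = {Check, Err, Wait, Sync}, so the formula holds at Sync.

Yes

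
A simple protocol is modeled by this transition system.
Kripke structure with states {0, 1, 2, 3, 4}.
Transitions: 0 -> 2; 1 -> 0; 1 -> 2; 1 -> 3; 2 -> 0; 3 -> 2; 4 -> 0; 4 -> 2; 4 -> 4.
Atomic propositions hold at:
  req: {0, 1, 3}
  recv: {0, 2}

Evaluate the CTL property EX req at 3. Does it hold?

No

Sat(EX req) = {s : some successor in {0, 1, 3}} = {1, 2, 4}
3 ∉ Sat(EX req) = {1, 2, 4}, so the formula does not hold at 3.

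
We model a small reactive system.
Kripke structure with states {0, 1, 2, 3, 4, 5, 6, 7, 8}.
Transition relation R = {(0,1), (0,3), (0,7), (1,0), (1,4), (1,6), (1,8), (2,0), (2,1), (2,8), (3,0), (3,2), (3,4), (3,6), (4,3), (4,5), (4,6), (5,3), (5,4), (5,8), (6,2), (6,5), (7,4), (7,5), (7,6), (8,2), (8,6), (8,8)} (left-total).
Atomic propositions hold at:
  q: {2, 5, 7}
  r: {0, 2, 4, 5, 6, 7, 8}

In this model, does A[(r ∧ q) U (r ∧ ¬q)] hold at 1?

No

Sat(r ∧ q) = {2, 5, 7}
Sat(¬q) = {0, 1, 3, 4, 6, 8}
Sat(r ∧ ¬q) = {0, 4, 6, 8}
A[(r ∧ q) U (r ∧ ¬q)]: least fixpoint, start Z0 = Sat((r ∧ ¬q)) = {0, 4, 6, 8}, add states in Sat(r ∧ q) with every successor in Z. Already a fixed point.
Sat(A[(r ∧ q) U (r ∧ ¬q)]) = {0, 4, 6, 8}
1 ∉ Sat(A[(r ∧ q) U (r ∧ ¬q)]) = {0, 4, 6, 8}, so the formula does not hold at 1.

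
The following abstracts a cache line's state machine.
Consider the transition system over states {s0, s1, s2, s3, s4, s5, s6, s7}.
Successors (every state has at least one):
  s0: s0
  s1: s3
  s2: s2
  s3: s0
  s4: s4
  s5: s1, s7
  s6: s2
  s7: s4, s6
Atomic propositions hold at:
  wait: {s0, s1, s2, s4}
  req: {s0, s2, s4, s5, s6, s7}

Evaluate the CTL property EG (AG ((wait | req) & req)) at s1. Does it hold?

No

Sat(wait | req) = {s0, s1, s2, s4, s5, s6, s7}
Sat((wait | req) & req) = {s0, s2, s4, s5, s6, s7}
AG ((wait | req) & req): greatest fixpoint, start Z0 = {s0, s2, s4, s5, s6, s7}, keep only states in Sat with every successor in Z. Z1 = {s0, s2, s4, s6, s7}; fixed.
Sat(AG ((wait | req) & req)) = {s0, s2, s4, s6, s7}
EG (AG ((wait | req) & req)): greatest fixpoint, start Z0 = {s0, s2, s4, s6, s7}, keep only states in Sat with some successor in Z. Already a fixed point.
Sat(EG (AG ((wait | req) & req))) = {s0, s2, s4, s6, s7}
s1 ∉ Sat(EG (AG ((wait | req) & req))) = {s0, s2, s4, s6, s7}, so the formula does not hold at s1.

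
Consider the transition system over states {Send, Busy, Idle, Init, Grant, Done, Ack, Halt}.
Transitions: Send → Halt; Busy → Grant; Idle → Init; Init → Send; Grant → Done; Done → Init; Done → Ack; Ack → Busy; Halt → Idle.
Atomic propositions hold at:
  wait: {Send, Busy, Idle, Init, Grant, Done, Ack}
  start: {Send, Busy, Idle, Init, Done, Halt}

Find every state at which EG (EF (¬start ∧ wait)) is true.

{Busy, Grant, Done, Ack}

Sat(¬start) = {Grant, Ack}
Sat(¬start ∧ wait) = {Grant, Ack}
EF (¬start ∧ wait): least fixpoint, start Z0 = {Grant, Ack}, add states with some successor in Z. Z1 = {Busy, Grant, Done, Ack}; fixed.
Sat(EF (¬start ∧ wait)) = {Busy, Grant, Done, Ack}
EG (EF (¬start ∧ wait)): greatest fixpoint, start Z0 = {Busy, Grant, Done, Ack}, keep only states in Sat with some successor in Z. Already a fixed point.
Sat(EG (EF (¬start ∧ wait))) = {Busy, Grant, Done, Ack}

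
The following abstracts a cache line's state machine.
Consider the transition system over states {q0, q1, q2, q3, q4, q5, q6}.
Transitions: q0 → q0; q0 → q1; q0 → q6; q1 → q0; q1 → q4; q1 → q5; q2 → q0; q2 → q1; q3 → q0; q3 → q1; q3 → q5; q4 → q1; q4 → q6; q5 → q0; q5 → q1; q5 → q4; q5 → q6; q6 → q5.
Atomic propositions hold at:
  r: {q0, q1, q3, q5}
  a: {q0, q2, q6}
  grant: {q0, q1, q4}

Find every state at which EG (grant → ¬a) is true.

Sat(¬a) = {q1, q3, q4, q5}
Sat(grant → ¬a) = {q1, q2, q3, q4, q5, q6}
EG (grant → ¬a): greatest fixpoint, start Z0 = {q1, q2, q3, q4, q5, q6}, keep only states in Sat with some successor in Z. Already a fixed point.
Sat(EG (grant → ¬a)) = {q1, q2, q3, q4, q5, q6}

{q1, q2, q3, q4, q5, q6}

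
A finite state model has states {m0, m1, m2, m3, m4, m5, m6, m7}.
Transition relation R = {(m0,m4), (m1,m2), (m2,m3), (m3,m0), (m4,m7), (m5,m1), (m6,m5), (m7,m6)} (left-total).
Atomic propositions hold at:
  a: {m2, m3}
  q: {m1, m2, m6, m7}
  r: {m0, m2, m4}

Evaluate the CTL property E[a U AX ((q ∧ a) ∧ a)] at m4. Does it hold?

Sat(q ∧ a) = {m2}
Sat((q ∧ a) ∧ a) = {m2}
Sat(AX ((q ∧ a) ∧ a)) = {s : every successor in {m2}} = {m1}
E[a U AX ((q ∧ a) ∧ a)]: least fixpoint, start Z0 = Sat(AX ((q ∧ a) ∧ a)) = {m1}, add states in Sat(a) with some successor in Z. Already a fixed point.
Sat(E[a U AX ((q ∧ a) ∧ a)]) = {m1}
m4 ∉ Sat(E[a U AX ((q ∧ a) ∧ a)]) = {m1}, so the formula does not hold at m4.

No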